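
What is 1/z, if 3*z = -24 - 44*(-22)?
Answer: 3/944 ≈ 0.0031780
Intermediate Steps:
z = 944/3 (z = (-24 - 44*(-22))/3 = (-24 + 968)/3 = (⅓)*944 = 944/3 ≈ 314.67)
1/z = 1/(944/3) = 3/944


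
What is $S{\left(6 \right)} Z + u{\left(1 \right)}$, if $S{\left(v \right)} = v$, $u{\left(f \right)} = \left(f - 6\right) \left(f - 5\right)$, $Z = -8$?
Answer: $-28$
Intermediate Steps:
$u{\left(f \right)} = \left(-6 + f\right) \left(-5 + f\right)$
$S{\left(6 \right)} Z + u{\left(1 \right)} = 6 \left(-8\right) + \left(30 + 1^{2} - 11\right) = -48 + \left(30 + 1 - 11\right) = -48 + 20 = -28$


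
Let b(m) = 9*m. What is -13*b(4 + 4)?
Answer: -936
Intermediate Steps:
-13*b(4 + 4) = -117*(4 + 4) = -117*8 = -13*72 = -936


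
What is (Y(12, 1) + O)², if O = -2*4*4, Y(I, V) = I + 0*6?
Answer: 400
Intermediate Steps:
Y(I, V) = I (Y(I, V) = I + 0 = I)
O = -32 (O = -8*4 = -32)
(Y(12, 1) + O)² = (12 - 32)² = (-20)² = 400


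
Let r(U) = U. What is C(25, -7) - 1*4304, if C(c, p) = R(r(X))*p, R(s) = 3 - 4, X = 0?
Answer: -4297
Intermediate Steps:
R(s) = -1
C(c, p) = -p
C(25, -7) - 1*4304 = -1*(-7) - 1*4304 = 7 - 4304 = -4297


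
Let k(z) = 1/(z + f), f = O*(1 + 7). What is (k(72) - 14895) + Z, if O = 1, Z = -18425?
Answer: -2665599/80 ≈ -33320.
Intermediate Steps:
f = 8 (f = 1*(1 + 7) = 1*8 = 8)
k(z) = 1/(8 + z) (k(z) = 1/(z + 8) = 1/(8 + z))
(k(72) - 14895) + Z = (1/(8 + 72) - 14895) - 18425 = (1/80 - 14895) - 18425 = -1191599/80 - 18425 = -2665599/80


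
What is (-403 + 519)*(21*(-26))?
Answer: -63336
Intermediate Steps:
(-403 + 519)*(21*(-26)) = 116*(-546) = -63336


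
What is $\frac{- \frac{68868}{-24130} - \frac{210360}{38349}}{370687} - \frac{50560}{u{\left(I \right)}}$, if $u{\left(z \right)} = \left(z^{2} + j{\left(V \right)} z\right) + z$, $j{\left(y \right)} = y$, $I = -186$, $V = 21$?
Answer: $- \frac{120438449063955638}{72662949289145415} \approx -1.6575$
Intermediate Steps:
$u{\left(z \right)} = z^{2} + 22 z$ ($u{\left(z \right)} = \left(z^{2} + 21 z\right) + z = z^{2} + 22 z$)
$\frac{- \frac{68868}{-24130} - \frac{210360}{38349}}{370687} - \frac{50560}{u{\left(I \right)}} = \frac{- \frac{68868}{-24130} - \frac{210360}{38349}}{370687} - \frac{50560}{\left(-186\right) \left(22 - 186\right)} = \left(\left(-68868\right) \left(- \frac{1}{24130}\right) - \frac{70120}{12783}\right) \frac{1}{370687} - \frac{50560}{\left(-186\right) \left(-164\right)} = \left(\frac{34434}{12065} - \frac{70120}{12783}\right) \frac{1}{370687} - \frac{50560}{30504} = \left(- \frac{405827978}{154226895}\right) \frac{1}{370687} - \frac{6320}{3813} = - \frac{405827978}{57169905026865} - \frac{6320}{3813} = - \frac{120438449063955638}{72662949289145415}$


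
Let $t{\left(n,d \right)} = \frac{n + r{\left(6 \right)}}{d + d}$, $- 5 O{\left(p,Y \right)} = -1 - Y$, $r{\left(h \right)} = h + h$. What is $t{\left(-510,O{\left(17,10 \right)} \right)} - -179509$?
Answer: $\frac{1973354}{11} \approx 1.794 \cdot 10^{5}$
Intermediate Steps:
$r{\left(h \right)} = 2 h$
$O{\left(p,Y \right)} = \frac{1}{5} + \frac{Y}{5}$ ($O{\left(p,Y \right)} = - \frac{-1 - Y}{5} = \frac{1}{5} + \frac{Y}{5}$)
$t{\left(n,d \right)} = \frac{12 + n}{2 d}$ ($t{\left(n,d \right)} = \frac{n + 2 \cdot 6}{d + d} = \frac{n + 12}{2 d} = \left(12 + n\right) \frac{1}{2 d} = \frac{12 + n}{2 d}$)
$t{\left(-510,O{\left(17,10 \right)} \right)} - -179509 = \frac{12 - 510}{2 \left(\frac{1}{5} + \frac{1}{5} \cdot 10\right)} - -179509 = \frac{1}{2} \frac{1}{\frac{1}{5} + 2} \left(-498\right) + 179509 = \frac{1}{2} \frac{1}{\frac{11}{5}} \left(-498\right) + 179509 = \frac{1}{2} \cdot \frac{5}{11} \left(-498\right) + 179509 = - \frac{1245}{11} + 179509 = \frac{1973354}{11}$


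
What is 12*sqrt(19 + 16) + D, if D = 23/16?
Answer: 23/16 + 12*sqrt(35) ≈ 72.430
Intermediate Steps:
D = 23/16 (D = 23*(1/16) = 23/16 ≈ 1.4375)
12*sqrt(19 + 16) + D = 12*sqrt(19 + 16) + 23/16 = 12*sqrt(35) + 23/16 = 23/16 + 12*sqrt(35)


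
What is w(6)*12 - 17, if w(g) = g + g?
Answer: 127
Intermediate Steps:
w(g) = 2*g
w(6)*12 - 17 = (2*6)*12 - 17 = 12*12 - 17 = 144 - 17 = 127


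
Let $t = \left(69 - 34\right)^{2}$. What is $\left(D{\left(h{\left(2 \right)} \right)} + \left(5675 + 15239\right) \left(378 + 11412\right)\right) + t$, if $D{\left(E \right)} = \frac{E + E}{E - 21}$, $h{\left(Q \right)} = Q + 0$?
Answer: $\frac{4684968411}{19} \approx 2.4658 \cdot 10^{8}$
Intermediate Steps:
$h{\left(Q \right)} = Q$
$D{\left(E \right)} = \frac{2 E}{-21 + E}$
$t = 1225$ ($t = 35^{2} = 1225$)
$\left(D{\left(h{\left(2 \right)} \right)} + \left(5675 + 15239\right) \left(378 + 11412\right)\right) + t = \left(2 \cdot 2 \frac{1}{-21 + 2} + \left(5675 + 15239\right) \left(378 + 11412\right)\right) + 1225 = \left(2 \cdot 2 \frac{1}{-19} + 20914 \cdot 11790\right) + 1225 = \left(2 \cdot 2 \left(- \frac{1}{19}\right) + 246576060\right) + 1225 = \left(- \frac{4}{19} + 246576060\right) + 1225 = \frac{4684945136}{19} + 1225 = \frac{4684968411}{19}$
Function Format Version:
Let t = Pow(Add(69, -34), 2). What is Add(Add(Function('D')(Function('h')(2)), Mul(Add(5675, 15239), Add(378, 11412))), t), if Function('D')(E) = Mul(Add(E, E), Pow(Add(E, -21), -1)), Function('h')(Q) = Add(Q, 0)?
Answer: Rational(4684968411, 19) ≈ 2.4658e+8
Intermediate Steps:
Function('h')(Q) = Q
Function('D')(E) = Mul(2, E, Pow(Add(-21, E), -1)) (Function('D')(E) = Mul(Mul(2, E), Pow(Add(-21, E), -1)) = Mul(2, E, Pow(Add(-21, E), -1)))
t = 1225 (t = Pow(35, 2) = 1225)
Add(Add(Function('D')(Function('h')(2)), Mul(Add(5675, 15239), Add(378, 11412))), t) = Add(Add(Mul(2, 2, Pow(Add(-21, 2), -1)), Mul(Add(5675, 15239), Add(378, 11412))), 1225) = Add(Add(Mul(2, 2, Pow(-19, -1)), Mul(20914, 11790)), 1225) = Add(Add(Mul(2, 2, Rational(-1, 19)), 246576060), 1225) = Add(Add(Rational(-4, 19), 246576060), 1225) = Add(Rational(4684945136, 19), 1225) = Rational(4684968411, 19)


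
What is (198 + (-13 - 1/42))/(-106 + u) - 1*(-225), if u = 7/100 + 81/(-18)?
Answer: 51789725/231903 ≈ 223.32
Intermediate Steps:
u = -443/100 (u = 7*(1/100) + 81*(-1/18) = 7/100 - 9/2 = -443/100 ≈ -4.4300)
(198 + (-13 - 1/42))/(-106 + u) - 1*(-225) = (198 + (-13 - 1/42))/(-106 - 443/100) - 1*(-225) = (198 + (-13 - 1*1/42))/(-11043/100) + 225 = (198 + (-13 - 1/42))*(-100/11043) + 225 = (198 - 547/42)*(-100/11043) + 225 = (7769/42)*(-100/11043) + 225 = -388450/231903 + 225 = 51789725/231903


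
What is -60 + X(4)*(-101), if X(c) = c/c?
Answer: -161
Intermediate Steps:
X(c) = 1
-60 + X(4)*(-101) = -60 + 1*(-101) = -60 - 101 = -161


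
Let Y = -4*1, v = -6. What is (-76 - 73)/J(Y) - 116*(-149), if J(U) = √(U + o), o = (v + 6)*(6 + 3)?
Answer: 17284 + 149*I/2 ≈ 17284.0 + 74.5*I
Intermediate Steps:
Y = -4
o = 0 (o = (-6 + 6)*(6 + 3) = 0*9 = 0)
J(U) = √U (J(U) = √(U + 0) = √U)
(-76 - 73)/J(Y) - 116*(-149) = (-76 - 73)/(√(-4)) - 116*(-149) = -149*(-I/2) + 17284 = -(-149)*I/2 + 17284 = 149*I/2 + 17284 = 17284 + 149*I/2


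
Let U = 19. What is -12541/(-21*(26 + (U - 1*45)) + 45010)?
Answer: -12541/45010 ≈ -0.27863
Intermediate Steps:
-12541/(-21*(26 + (U - 1*45)) + 45010) = -12541/(-21*(26 + (19 - 1*45)) + 45010) = -12541/(-21*(26 + (19 - 45)) + 45010) = -12541/(-21*(26 - 26) + 45010) = -12541/(-21*0 + 45010) = -12541/(0 + 45010) = -12541/45010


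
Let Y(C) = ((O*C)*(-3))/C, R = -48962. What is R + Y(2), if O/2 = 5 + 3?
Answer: -49010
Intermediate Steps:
O = 16 (O = 2*(5 + 3) = 2*8 = 16)
Y(C) = -48 (Y(C) = ((16*C)*(-3))/C = (-48*C)/C = -48)
R + Y(2) = -48962 - 48 = -49010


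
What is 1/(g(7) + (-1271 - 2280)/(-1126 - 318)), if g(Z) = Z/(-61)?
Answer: 88084/206503 ≈ 0.42655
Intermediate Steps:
g(Z) = -Z/61 (g(Z) = Z*(-1/61) = -Z/61)
1/(g(7) + (-1271 - 2280)/(-1126 - 318)) = 1/(-1/61*7 + (-1271 - 2280)/(-1126 - 318)) = 1/(-7/61 - 3551/(-1444)) = 1/(-7/61 - 3551*(-1/1444)) = 1/(-7/61 + 3551/1444) = 1/(206503/88084) = 88084/206503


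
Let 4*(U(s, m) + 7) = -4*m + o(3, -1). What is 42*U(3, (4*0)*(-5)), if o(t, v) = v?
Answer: -609/2 ≈ -304.50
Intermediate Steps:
U(s, m) = -29/4 - m (U(s, m) = -7 + (-4*m - 1)/4 = -7 + (-1 - 4*m)/4 = -7 + (-1/4 - m) = -29/4 - m)
42*U(3, (4*0)*(-5)) = 42*(-29/4 - 4*0*(-5)) = 42*(-29/4 - 0*(-5)) = 42*(-29/4 - 1*0) = 42*(-29/4 + 0) = 42*(-29/4) = -609/2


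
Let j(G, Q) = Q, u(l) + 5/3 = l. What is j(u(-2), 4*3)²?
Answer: 144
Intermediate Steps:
u(l) = -5/3 + l
j(u(-2), 4*3)² = (4*3)² = 12² = 144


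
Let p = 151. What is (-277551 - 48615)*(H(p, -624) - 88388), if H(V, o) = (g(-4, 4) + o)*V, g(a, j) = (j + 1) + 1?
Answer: 59266319196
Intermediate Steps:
g(a, j) = 2 + j (g(a, j) = (1 + j) + 1 = 2 + j)
H(V, o) = V*(6 + o) (H(V, o) = ((2 + 4) + o)*V = (6 + o)*V = V*(6 + o))
(-277551 - 48615)*(H(p, -624) - 88388) = (-277551 - 48615)*(151*(6 - 624) - 88388) = -326166*(151*(-618) - 88388) = -326166*(-93318 - 88388) = -326166*(-181706) = 59266319196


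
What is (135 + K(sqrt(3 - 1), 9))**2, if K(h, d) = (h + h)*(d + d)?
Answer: 20817 + 9720*sqrt(2) ≈ 34563.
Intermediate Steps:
K(h, d) = 4*d*h (K(h, d) = (2*h)*(2*d) = 4*d*h)
(135 + K(sqrt(3 - 1), 9))**2 = (135 + 4*9*sqrt(3 - 1))**2 = (135 + 4*9*sqrt(2))**2 = (135 + 36*sqrt(2))**2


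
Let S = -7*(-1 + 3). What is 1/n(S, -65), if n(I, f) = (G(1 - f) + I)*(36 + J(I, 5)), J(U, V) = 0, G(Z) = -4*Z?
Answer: -1/10008 ≈ -9.9920e-5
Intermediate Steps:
S = -14 (S = -7*2 = -14)
n(I, f) = -144 + 36*I + 144*f (n(I, f) = (-4*(1 - f) + I)*(36 + 0) = ((-4 + 4*f) + I)*36 = (-4 + I + 4*f)*36 = -144 + 36*I + 144*f)
1/n(S, -65) = 1/(-144 + 36*(-14) + 144*(-65)) = 1/(-144 - 504 - 9360) = 1/(-10008) = -1/10008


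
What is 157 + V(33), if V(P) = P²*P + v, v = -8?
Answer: 36086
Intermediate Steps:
V(P) = -8 + P³ (V(P) = P²*P - 8 = P³ - 8 = -8 + P³)
157 + V(33) = 157 + (-8 + 33³) = 157 + (-8 + 35937) = 157 + 35929 = 36086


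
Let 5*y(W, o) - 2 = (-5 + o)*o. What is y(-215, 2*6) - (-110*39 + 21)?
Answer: 21431/5 ≈ 4286.2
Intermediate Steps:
y(W, o) = ⅖ + o*(-5 + o)/5 (y(W, o) = ⅖ + ((-5 + o)*o)/5 = ⅖ + (o*(-5 + o))/5 = ⅖ + o*(-5 + o)/5)
y(-215, 2*6) - (-110*39 + 21) = (⅖ - 2*6 + (2*6)²/5) - (-110*39 + 21) = (⅖ - 1*12 + (⅕)*12²) - (-4290 + 21) = (⅖ - 12 + (⅕)*144) - 1*(-4269) = (⅖ - 12 + 144/5) + 4269 = 86/5 + 4269 = 21431/5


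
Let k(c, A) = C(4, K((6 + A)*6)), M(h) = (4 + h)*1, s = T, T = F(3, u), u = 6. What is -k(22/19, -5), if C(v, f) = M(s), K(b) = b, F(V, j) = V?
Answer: -7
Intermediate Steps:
T = 3
s = 3
M(h) = 4 + h
C(v, f) = 7 (C(v, f) = 4 + 3 = 7)
k(c, A) = 7
-k(22/19, -5) = -1*7 = -7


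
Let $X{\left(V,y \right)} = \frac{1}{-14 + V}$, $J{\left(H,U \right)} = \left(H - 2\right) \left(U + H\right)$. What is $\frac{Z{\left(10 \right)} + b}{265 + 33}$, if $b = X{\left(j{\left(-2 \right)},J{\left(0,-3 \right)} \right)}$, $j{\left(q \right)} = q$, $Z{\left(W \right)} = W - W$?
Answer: $- \frac{1}{4768} \approx -0.00020973$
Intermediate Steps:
$Z{\left(W \right)} = 0$
$J{\left(H,U \right)} = \left(-2 + H\right) \left(H + U\right)$
$b = - \frac{1}{16}$ ($b = \frac{1}{-14 - 2} = \frac{1}{-16} = - \frac{1}{16} \approx -0.0625$)
$\frac{Z{\left(10 \right)} + b}{265 + 33} = \frac{0 - \frac{1}{16}}{265 + 33} = - \frac{1}{16 \cdot 298} = \left(- \frac{1}{16}\right) \frac{1}{298} = - \frac{1}{4768}$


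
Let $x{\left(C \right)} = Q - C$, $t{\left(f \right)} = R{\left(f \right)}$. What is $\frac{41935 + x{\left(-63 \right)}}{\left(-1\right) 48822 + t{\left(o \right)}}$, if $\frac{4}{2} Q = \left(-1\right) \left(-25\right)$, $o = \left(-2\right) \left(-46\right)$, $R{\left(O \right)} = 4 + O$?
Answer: $- \frac{28007}{32484} \approx -0.86218$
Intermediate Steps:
$o = 92$
$Q = \frac{25}{2}$ ($Q = \frac{\left(-1\right) \left(-25\right)}{2} = \frac{1}{2} \cdot 25 = \frac{25}{2} \approx 12.5$)
$t{\left(f \right)} = 4 + f$
$x{\left(C \right)} = \frac{25}{2} - C$
$\frac{41935 + x{\left(-63 \right)}}{\left(-1\right) 48822 + t{\left(o \right)}} = \frac{41935 + \left(\frac{25}{2} - -63\right)}{\left(-1\right) 48822 + \left(4 + 92\right)} = \frac{41935 + \left(\frac{25}{2} + 63\right)}{-48822 + 96} = \frac{41935 + \frac{151}{2}}{-48726} = \frac{84021}{2} \left(- \frac{1}{48726}\right) = - \frac{28007}{32484}$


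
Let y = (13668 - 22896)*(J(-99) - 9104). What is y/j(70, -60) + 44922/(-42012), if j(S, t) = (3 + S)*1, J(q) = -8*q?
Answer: 537074811721/511146 ≈ 1.0507e+6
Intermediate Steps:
j(S, t) = 3 + S
y = 76703136 (y = (13668 - 22896)*(-8*(-99) - 9104) = -9228*(792 - 9104) = -9228*(-8312) = 76703136)
y/j(70, -60) + 44922/(-42012) = 76703136/(3 + 70) + 44922/(-42012) = 76703136/73 + 44922*(-1/42012) = 76703136*(1/73) - 7487/7002 = 76703136/73 - 7487/7002 = 537074811721/511146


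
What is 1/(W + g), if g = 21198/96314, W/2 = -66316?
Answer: -48157/6387148625 ≈ -7.5397e-6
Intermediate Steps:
W = -132632 (W = 2*(-66316) = -132632)
g = 10599/48157 (g = 21198*(1/96314) = 10599/48157 ≈ 0.22009)
1/(W + g) = 1/(-132632 + 10599/48157) = 1/(-6387148625/48157) = -48157/6387148625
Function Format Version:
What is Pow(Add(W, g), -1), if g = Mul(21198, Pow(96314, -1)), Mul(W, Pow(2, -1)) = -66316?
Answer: Rational(-48157, 6387148625) ≈ -7.5397e-6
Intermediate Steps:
W = -132632 (W = Mul(2, -66316) = -132632)
g = Rational(10599, 48157) (g = Mul(21198, Rational(1, 96314)) = Rational(10599, 48157) ≈ 0.22009)
Pow(Add(W, g), -1) = Pow(Add(-132632, Rational(10599, 48157)), -1) = Pow(Rational(-6387148625, 48157), -1) = Rational(-48157, 6387148625)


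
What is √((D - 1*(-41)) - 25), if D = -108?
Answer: 2*I*√23 ≈ 9.5917*I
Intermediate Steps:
√((D - 1*(-41)) - 25) = √((-108 - 1*(-41)) - 25) = √((-108 + 41) - 25) = √(-67 - 25) = √(-92) = 2*I*√23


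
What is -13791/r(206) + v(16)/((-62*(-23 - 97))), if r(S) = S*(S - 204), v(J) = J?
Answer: -6412403/191580 ≈ -33.471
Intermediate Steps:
r(S) = S*(-204 + S)
-13791/r(206) + v(16)/((-62*(-23 - 97))) = -13791*1/(206*(-204 + 206)) + 16/((-62*(-23 - 97))) = -13791/(206*2) + 16/((-62*(-120))) = -13791/412 + 16/7440 = -13791*1/412 + 16*(1/7440) = -13791/412 + 1/465 = -6412403/191580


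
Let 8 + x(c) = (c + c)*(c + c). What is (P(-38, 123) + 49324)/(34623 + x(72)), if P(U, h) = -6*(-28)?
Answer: 49492/55351 ≈ 0.89415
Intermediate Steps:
P(U, h) = 168
x(c) = -8 + 4*c² (x(c) = -8 + (c + c)*(c + c) = -8 + (2*c)*(2*c) = -8 + 4*c²)
(P(-38, 123) + 49324)/(34623 + x(72)) = (168 + 49324)/(34623 + (-8 + 4*72²)) = 49492/(34623 + (-8 + 4*5184)) = 49492/(34623 + (-8 + 20736)) = 49492/(34623 + 20728) = 49492/55351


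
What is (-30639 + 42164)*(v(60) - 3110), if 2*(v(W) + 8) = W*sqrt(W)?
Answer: -35934950 + 691500*sqrt(15) ≈ -3.3257e+7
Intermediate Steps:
v(W) = -8 + W**(3/2)/2 (v(W) = -8 + (W*sqrt(W))/2 = -8 + W**(3/2)/2)
(-30639 + 42164)*(v(60) - 3110) = (-30639 + 42164)*((-8 + 60**(3/2)/2) - 3110) = 11525*((-8 + (120*sqrt(15))/2) - 3110) = 11525*((-8 + 60*sqrt(15)) - 3110) = 11525*(-3118 + 60*sqrt(15)) = -35934950 + 691500*sqrt(15)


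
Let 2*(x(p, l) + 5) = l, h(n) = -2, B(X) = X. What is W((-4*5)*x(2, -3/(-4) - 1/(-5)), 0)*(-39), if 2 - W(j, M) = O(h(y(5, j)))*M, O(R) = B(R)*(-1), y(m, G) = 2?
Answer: -78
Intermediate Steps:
x(p, l) = -5 + l/2
O(R) = -R (O(R) = R*(-1) = -R)
W(j, M) = 2 - 2*M (W(j, M) = 2 - (-1*(-2))*M = 2 - 2*M)
W((-4*5)*x(2, -3/(-4) - 1/(-5)), 0)*(-39) = (2 - 2*0)*(-39) = (2 + 0)*(-39) = 2*(-39) = -78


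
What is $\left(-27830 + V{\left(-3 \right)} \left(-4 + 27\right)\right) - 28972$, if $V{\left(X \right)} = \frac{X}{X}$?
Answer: $-56779$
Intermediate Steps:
$V{\left(X \right)} = 1$
$\left(-27830 + V{\left(-3 \right)} \left(-4 + 27\right)\right) - 28972 = \left(-27830 + 1 \left(-4 + 27\right)\right) - 28972 = \left(-27830 + 1 \cdot 23\right) - 28972 = \left(-27830 + 23\right) - 28972 = -27807 - 28972 = -56779$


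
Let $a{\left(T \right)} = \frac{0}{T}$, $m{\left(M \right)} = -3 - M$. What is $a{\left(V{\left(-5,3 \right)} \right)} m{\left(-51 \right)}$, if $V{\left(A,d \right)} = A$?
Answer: $0$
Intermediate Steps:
$a{\left(T \right)} = 0$
$a{\left(V{\left(-5,3 \right)} \right)} m{\left(-51 \right)} = 0 \left(-3 - -51\right) = 0 \left(-3 + 51\right) = 0 \cdot 48 = 0$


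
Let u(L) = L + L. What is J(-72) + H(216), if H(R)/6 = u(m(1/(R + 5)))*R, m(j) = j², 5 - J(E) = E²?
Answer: -252944947/48841 ≈ -5178.9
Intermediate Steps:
J(E) = 5 - E²
u(L) = 2*L
H(R) = 12*R/(5 + R)² (H(R) = 6*((2*(1/(R + 5))²)*R) = 6*((2*(1/(5 + R))²)*R) = 6*((2/(5 + R)²)*R) = 6*(2*R/(5 + R)²) = 12*R/(5 + R)²)
J(-72) + H(216) = (5 - 1*(-72)²) + 12*216/(5 + 216)² = (5 - 1*5184) + 12*216/221² = (5 - 5184) + 12*216*(1/48841) = -5179 + 2592/48841 = -252944947/48841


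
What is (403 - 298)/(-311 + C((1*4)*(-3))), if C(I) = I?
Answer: -105/323 ≈ -0.32508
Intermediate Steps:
(403 - 298)/(-311 + C((1*4)*(-3))) = (403 - 298)/(-311 + (1*4)*(-3)) = 105/(-311 + 4*(-3)) = 105/(-311 - 12) = 105/(-323) = 105*(-1/323) = -105/323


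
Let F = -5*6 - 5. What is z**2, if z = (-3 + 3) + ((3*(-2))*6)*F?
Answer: 1587600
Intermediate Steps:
F = -35 (F = -30 - 5 = -35)
z = 1260 (z = (-3 + 3) + ((3*(-2))*6)*(-35) = 0 - 6*6*(-35) = 0 - 36*(-35) = 0 + 1260 = 1260)
z**2 = 1260**2 = 1587600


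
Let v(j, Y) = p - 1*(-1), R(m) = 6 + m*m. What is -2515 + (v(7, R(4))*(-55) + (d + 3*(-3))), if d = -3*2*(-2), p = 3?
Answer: -2732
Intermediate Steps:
R(m) = 6 + m**2
v(j, Y) = 4 (v(j, Y) = 3 - 1*(-1) = 3 + 1 = 4)
d = 12 (d = -6*(-2) = 12)
-2515 + (v(7, R(4))*(-55) + (d + 3*(-3))) = -2515 + (4*(-55) + (12 + 3*(-3))) = -2515 + (-220 + (12 - 9)) = -2515 + (-220 + 3) = -2515 - 217 = -2732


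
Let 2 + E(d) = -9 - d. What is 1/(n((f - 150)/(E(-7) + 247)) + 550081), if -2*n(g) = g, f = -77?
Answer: 486/267339593 ≈ 1.8179e-6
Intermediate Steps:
E(d) = -11 - d (E(d) = -2 + (-9 - d) = -11 - d)
n(g) = -g/2
1/(n((f - 150)/(E(-7) + 247)) + 550081) = 1/(-(-77 - 150)/(2*((-11 - 1*(-7)) + 247)) + 550081) = 1/(-(-227)/(2*((-11 + 7) + 247)) + 550081) = 1/(-(-227)/(2*(-4 + 247)) + 550081) = 1/(-(-227)/(2*243) + 550081) = 1/(-1/2*(-227/243) + 550081) = 1/(227/486 + 550081) = 1/(267339593/486) = 486/267339593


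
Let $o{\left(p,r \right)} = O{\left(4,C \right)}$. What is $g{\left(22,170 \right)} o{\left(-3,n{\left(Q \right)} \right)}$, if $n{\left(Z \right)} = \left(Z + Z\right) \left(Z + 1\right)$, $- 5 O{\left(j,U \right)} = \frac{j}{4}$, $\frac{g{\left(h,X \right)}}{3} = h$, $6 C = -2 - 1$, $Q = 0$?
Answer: $- \frac{66}{5} \approx -13.2$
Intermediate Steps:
$C = - \frac{1}{2}$ ($C = \frac{-2 - 1}{6} = \frac{1}{6} \left(-3\right) = - \frac{1}{2} \approx -0.5$)
$g{\left(h,X \right)} = 3 h$
$O{\left(j,U \right)} = - \frac{j}{20}$ ($O{\left(j,U \right)} = - \frac{j \frac{1}{4}}{5} = - \frac{\frac{1}{4} j}{5} = - \frac{j}{20}$)
$n{\left(Z \right)} = 2 Z \left(1 + Z\right)$
$o{\left(p,r \right)} = - \frac{1}{5}$ ($o{\left(p,r \right)} = \left(- \frac{1}{20}\right) 4 = - \frac{1}{5}$)
$g{\left(22,170 \right)} o{\left(-3,n{\left(Q \right)} \right)} = 3 \cdot 22 \left(- \frac{1}{5}\right) = 66 \left(- \frac{1}{5}\right) = - \frac{66}{5}$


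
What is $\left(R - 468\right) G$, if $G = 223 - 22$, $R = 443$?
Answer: $-5025$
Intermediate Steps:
$G = 201$ ($G = 223 - 22 = 201$)
$\left(R - 468\right) G = \left(443 - 468\right) 201 = \left(-25\right) 201 = -5025$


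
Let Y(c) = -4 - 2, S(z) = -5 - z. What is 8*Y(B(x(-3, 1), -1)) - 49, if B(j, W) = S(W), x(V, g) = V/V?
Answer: -97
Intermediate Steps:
x(V, g) = 1
B(j, W) = -5 - W
Y(c) = -6
8*Y(B(x(-3, 1), -1)) - 49 = 8*(-6) - 49 = -48 - 49 = -97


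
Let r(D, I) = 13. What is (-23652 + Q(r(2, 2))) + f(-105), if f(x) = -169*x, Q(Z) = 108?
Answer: -5799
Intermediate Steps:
(-23652 + Q(r(2, 2))) + f(-105) = (-23652 + 108) - 169*(-105) = -23544 + 17745 = -5799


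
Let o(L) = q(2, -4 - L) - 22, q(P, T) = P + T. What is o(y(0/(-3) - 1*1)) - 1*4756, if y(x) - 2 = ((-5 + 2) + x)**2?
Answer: -4798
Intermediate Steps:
y(x) = 2 + (-3 + x)**2 (y(x) = 2 + ((-5 + 2) + x)**2 = 2 + (-3 + x)**2)
o(L) = -24 - L (o(L) = (2 + (-4 - L)) - 22 = (-2 - L) - 22 = -24 - L)
o(y(0/(-3) - 1*1)) - 1*4756 = (-24 - (2 + (-3 + (0/(-3) - 1*1))**2)) - 1*4756 = (-24 - (2 + (-3 + (0*(-1/3) - 1))**2)) - 4756 = (-24 - (2 + (-3 + (0 - 1))**2)) - 4756 = (-24 - (2 + (-3 - 1)**2)) - 4756 = (-24 - (2 + (-4)**2)) - 4756 = (-24 - (2 + 16)) - 4756 = (-24 - 1*18) - 4756 = (-24 - 18) - 4756 = -42 - 4756 = -4798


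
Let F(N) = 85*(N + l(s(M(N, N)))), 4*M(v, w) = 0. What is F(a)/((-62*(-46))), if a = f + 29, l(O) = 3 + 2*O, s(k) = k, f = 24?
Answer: 1190/713 ≈ 1.6690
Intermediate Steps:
M(v, w) = 0 (M(v, w) = (¼)*0 = 0)
a = 53 (a = 24 + 29 = 53)
F(N) = 255 + 85*N (F(N) = 85*(N + (3 + 2*0)) = 85*(N + (3 + 0)) = 85*(N + 3) = 85*(3 + N) = 255 + 85*N)
F(a)/((-62*(-46))) = (255 + 85*53)/((-62*(-46))) = (255 + 4505)/2852 = 4760*(1/2852) = 1190/713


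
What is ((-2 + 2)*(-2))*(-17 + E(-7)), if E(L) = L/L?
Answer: 0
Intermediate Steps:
E(L) = 1
((-2 + 2)*(-2))*(-17 + E(-7)) = ((-2 + 2)*(-2))*(-17 + 1) = (0*(-2))*(-16) = 0*(-16) = 0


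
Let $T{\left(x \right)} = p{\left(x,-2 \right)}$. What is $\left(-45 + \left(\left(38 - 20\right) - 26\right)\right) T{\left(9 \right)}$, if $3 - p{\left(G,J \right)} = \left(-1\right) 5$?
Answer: $-424$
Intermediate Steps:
$p{\left(G,J \right)} = 8$ ($p{\left(G,J \right)} = 3 - \left(-1\right) 5 = 3 - -5 = 3 + 5 = 8$)
$T{\left(x \right)} = 8$
$\left(-45 + \left(\left(38 - 20\right) - 26\right)\right) T{\left(9 \right)} = \left(-45 + \left(\left(38 - 20\right) - 26\right)\right) 8 = \left(-45 + \left(18 - 26\right)\right) 8 = \left(-45 - 8\right) 8 = \left(-53\right) 8 = -424$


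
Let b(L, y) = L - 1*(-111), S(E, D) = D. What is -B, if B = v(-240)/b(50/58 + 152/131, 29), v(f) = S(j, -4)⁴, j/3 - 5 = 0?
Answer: -243136/107343 ≈ -2.2650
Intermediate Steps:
j = 15 (j = 15 + 3*0 = 15 + 0 = 15)
v(f) = 256 (v(f) = (-4)⁴ = 256)
b(L, y) = 111 + L (b(L, y) = L + 111 = 111 + L)
B = 243136/107343 (B = 256/(111 + (50/58 + 152/131)) = 256/(111 + (50*(1/58) + 152*(1/131))) = 256/(111 + (25/29 + 152/131)) = 256/(111 + 7683/3799) = 256/(429372/3799) = 256*(3799/429372) = 243136/107343 ≈ 2.2650)
-B = -1*243136/107343 = -243136/107343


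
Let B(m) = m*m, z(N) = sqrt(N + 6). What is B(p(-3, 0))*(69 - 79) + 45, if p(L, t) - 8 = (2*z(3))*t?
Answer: -595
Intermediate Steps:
z(N) = sqrt(6 + N)
p(L, t) = 8 + 6*t (p(L, t) = 8 + (2*sqrt(6 + 3))*t = 8 + (2*sqrt(9))*t = 8 + (2*3)*t = 8 + 6*t)
B(m) = m**2
B(p(-3, 0))*(69 - 79) + 45 = (8 + 6*0)**2*(69 - 79) + 45 = (8 + 0)**2*(-10) + 45 = 8**2*(-10) + 45 = 64*(-10) + 45 = -640 + 45 = -595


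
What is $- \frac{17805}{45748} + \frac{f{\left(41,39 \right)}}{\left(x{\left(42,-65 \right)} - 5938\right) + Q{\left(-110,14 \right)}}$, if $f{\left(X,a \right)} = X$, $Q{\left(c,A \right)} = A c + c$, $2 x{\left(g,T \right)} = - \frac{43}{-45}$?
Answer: $- \frac{12327435105}{31240256996} \approx -0.3946$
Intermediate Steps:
$x{\left(g,T \right)} = \frac{43}{90}$ ($x{\left(g,T \right)} = \frac{\left(-43\right) \frac{1}{-45}}{2} = \frac{\left(-43\right) \left(- \frac{1}{45}\right)}{2} = \frac{1}{2} \cdot \frac{43}{45} = \frac{43}{90}$)
$Q{\left(c,A \right)} = c + A c$
$- \frac{17805}{45748} + \frac{f{\left(41,39 \right)}}{\left(x{\left(42,-65 \right)} - 5938\right) + Q{\left(-110,14 \right)}} = - \frac{17805}{45748} + \frac{41}{\left(\frac{43}{90} - 5938\right) - 110 \left(1 + 14\right)} = \left(-17805\right) \frac{1}{45748} + \frac{41}{- \frac{534377}{90} - 1650} = - \frac{17805}{45748} + \frac{41}{- \frac{534377}{90} - 1650} = - \frac{17805}{45748} + \frac{41}{- \frac{682877}{90}} = - \frac{17805}{45748} + 41 \left(- \frac{90}{682877}\right) = - \frac{17805}{45748} - \frac{3690}{682877} = - \frac{12327435105}{31240256996}$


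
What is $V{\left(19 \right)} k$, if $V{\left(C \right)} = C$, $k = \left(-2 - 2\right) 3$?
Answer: $-228$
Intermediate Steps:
$k = -12$ ($k = \left(-4\right) 3 = -12$)
$V{\left(19 \right)} k = 19 \left(-12\right) = -228$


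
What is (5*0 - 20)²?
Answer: 400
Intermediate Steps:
(5*0 - 20)² = (0 - 20)² = (-20)² = 400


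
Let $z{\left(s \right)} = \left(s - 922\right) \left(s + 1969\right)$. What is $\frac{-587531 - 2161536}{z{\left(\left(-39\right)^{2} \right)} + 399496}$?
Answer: $- \frac{2749067}{2490006} \approx -1.104$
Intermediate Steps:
$z{\left(s \right)} = \left(-922 + s\right) \left(1969 + s\right)$
$\frac{-587531 - 2161536}{z{\left(\left(-39\right)^{2} \right)} + 399496} = \frac{-587531 - 2161536}{\left(-1815418 + \left(\left(-39\right)^{2}\right)^{2} + 1047 \left(-39\right)^{2}\right) + 399496} = - \frac{2749067}{\left(-1815418 + 1521^{2} + 1047 \cdot 1521\right) + 399496} = - \frac{2749067}{\left(-1815418 + 2313441 + 1592487\right) + 399496} = - \frac{2749067}{2090510 + 399496} = - \frac{2749067}{2490006}$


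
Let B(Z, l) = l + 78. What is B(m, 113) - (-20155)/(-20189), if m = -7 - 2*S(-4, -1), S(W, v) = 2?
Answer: 3835944/20189 ≈ 190.00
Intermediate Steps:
m = -11 (m = -7 - 2*2 = -7 - 4 = -11)
B(Z, l) = 78 + l
B(m, 113) - (-20155)/(-20189) = (78 + 113) - (-20155)/(-20189) = 191 - (-20155)*(-1)/20189 = 191 - 1*20155/20189 = 191 - 20155/20189 = 3835944/20189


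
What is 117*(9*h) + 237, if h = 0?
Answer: 237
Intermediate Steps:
117*(9*h) + 237 = 117*(9*0) + 237 = 117*0 + 237 = 0 + 237 = 237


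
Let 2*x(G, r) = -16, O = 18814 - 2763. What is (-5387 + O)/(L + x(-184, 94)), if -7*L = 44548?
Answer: -2666/1593 ≈ -1.6736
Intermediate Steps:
L = -6364 (L = -⅐*44548 = -6364)
O = 16051
x(G, r) = -8 (x(G, r) = (½)*(-16) = -8)
(-5387 + O)/(L + x(-184, 94)) = (-5387 + 16051)/(-6364 - 8) = 10664/(-6372) = 10664*(-1/6372) = -2666/1593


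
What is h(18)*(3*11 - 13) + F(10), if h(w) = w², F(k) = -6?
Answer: 6474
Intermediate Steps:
h(18)*(3*11 - 13) + F(10) = 18²*(3*11 - 13) - 6 = 324*(33 - 13) - 6 = 324*20 - 6 = 6480 - 6 = 6474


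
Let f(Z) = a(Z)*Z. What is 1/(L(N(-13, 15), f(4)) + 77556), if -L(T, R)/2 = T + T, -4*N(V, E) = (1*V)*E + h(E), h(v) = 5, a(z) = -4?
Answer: 1/77366 ≈ 1.2926e-5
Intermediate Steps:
N(V, E) = -5/4 - E*V/4 (N(V, E) = -((1*V)*E + 5)/4 = -(V*E + 5)/4 = -(E*V + 5)/4 = -(5 + E*V)/4 = -5/4 - E*V/4)
f(Z) = -4*Z
L(T, R) = -4*T (L(T, R) = -2*(T + T) = -4*T)
1/(L(N(-13, 15), f(4)) + 77556) = 1/(-4*(-5/4 - ¼*15*(-13)) + 77556) = 1/(-4*(-5/4 + 195/4) + 77556) = 1/(-4*95/2 + 77556) = 1/(-190 + 77556) = 1/77366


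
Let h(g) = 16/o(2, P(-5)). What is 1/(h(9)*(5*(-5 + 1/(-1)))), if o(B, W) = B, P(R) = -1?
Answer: -1/240 ≈ -0.0041667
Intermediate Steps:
h(g) = 8 (h(g) = 16/2 = 16*(1/2) = 8)
1/(h(9)*(5*(-5 + 1/(-1)))) = 1/(8*(5*(-5 + 1/(-1)))) = 1/(8*(5*(-5 - 1))) = 1/(8*(5*(-6))) = 1/(8*(-30)) = 1/(-240) = -1/240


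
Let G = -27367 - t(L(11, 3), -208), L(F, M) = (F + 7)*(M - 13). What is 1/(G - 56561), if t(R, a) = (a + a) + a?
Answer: -1/83304 ≈ -1.2004e-5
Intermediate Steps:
L(F, M) = (-13 + M)*(7 + F) (L(F, M) = (7 + F)*(-13 + M) = (-13 + M)*(7 + F))
t(R, a) = 3*a (t(R, a) = 2*a + a = 3*a)
G = -26743 (G = -27367 - 3*(-208) = -27367 - 1*(-624) = -27367 + 624 = -26743)
1/(G - 56561) = 1/(-26743 - 56561) = 1/(-83304) = -1/83304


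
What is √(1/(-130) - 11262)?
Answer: I*√190327930/130 ≈ 106.12*I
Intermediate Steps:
√(1/(-130) - 11262) = √(-1/130 - 11262) = √(-1464061/130) = I*√190327930/130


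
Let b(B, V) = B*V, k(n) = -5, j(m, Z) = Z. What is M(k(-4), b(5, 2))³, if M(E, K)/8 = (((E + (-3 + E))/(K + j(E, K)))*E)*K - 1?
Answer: 16003008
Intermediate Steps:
M(E, K) = -8 + 4*E*(-3 + 2*E) (M(E, K) = 8*((((E + (-3 + E))/(K + K))*E)*K - 1) = 8*((((-3 + 2*E)/((2*K)))*E)*K - 1) = 8*((((-3 + 2*E)*(1/(2*K)))*E)*K - 1) = 8*((((-3 + 2*E)/(2*K))*E)*K - 1) = 8*((E*(-3 + 2*E)/(2*K))*K - 1) = 8*(E*(-3 + 2*E)/2 - 1) = 8*(-1 + E*(-3 + 2*E)/2) = -8 + 4*E*(-3 + 2*E))
M(k(-4), b(5, 2))³ = (-8 - 12*(-5) + 8*(-5)²)³ = (-8 + 60 + 8*25)³ = (-8 + 60 + 200)³ = 252³ = 16003008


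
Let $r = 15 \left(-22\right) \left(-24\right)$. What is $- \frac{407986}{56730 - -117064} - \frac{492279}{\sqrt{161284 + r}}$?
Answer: $- \frac{203993}{86897} - \frac{492279 \sqrt{42301}}{84602} \approx -1199.1$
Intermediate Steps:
$r = 7920$ ($r = \left(-330\right) \left(-24\right) = 7920$)
$- \frac{407986}{56730 - -117064} - \frac{492279}{\sqrt{161284 + r}} = - \frac{407986}{56730 - -117064} - \frac{492279}{\sqrt{161284 + 7920}} = - \frac{407986}{56730 + 117064} - \frac{492279}{\sqrt{169204}} = - \frac{407986}{173794} - \frac{492279}{2 \sqrt{42301}} = \left(-407986\right) \frac{1}{173794} - 492279 \frac{\sqrt{42301}}{84602} = - \frac{203993}{86897} - \frac{492279 \sqrt{42301}}{84602}$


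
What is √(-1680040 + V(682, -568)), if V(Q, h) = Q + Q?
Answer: 2*I*√419669 ≈ 1295.6*I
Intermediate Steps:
V(Q, h) = 2*Q
√(-1680040 + V(682, -568)) = √(-1680040 + 2*682) = √(-1680040 + 1364) = √(-1678676) = 2*I*√419669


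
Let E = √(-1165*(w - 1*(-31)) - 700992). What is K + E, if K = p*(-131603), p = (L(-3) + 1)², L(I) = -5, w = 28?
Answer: -2105648 + I*√769727 ≈ -2.1056e+6 + 877.34*I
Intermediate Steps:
p = 16 (p = (-5 + 1)² = (-4)² = 16)
K = -2105648 (K = 16*(-131603) = -2105648)
E = I*√769727 (E = √(-1165*(28 - 1*(-31)) - 700992) = √(-1165*(28 + 31) - 700992) = √(-1165*59 - 700992) = √(-68735 - 700992) = √(-769727) = I*√769727 ≈ 877.34*I)
K + E = -2105648 + I*√769727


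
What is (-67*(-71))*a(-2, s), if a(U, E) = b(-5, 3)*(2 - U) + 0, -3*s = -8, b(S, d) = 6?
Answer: 114168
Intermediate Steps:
s = 8/3 (s = -1/3*(-8) = 8/3 ≈ 2.6667)
a(U, E) = 12 - 6*U (a(U, E) = 6*(2 - U) + 0 = (12 - 6*U) + 0 = 12 - 6*U)
(-67*(-71))*a(-2, s) = (-67*(-71))*(12 - 6*(-2)) = 4757*(12 + 12) = 4757*24 = 114168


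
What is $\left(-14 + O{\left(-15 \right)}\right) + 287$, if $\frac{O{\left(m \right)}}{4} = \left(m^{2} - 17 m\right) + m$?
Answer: $2133$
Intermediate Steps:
$O{\left(m \right)} = - 64 m + 4 m^{2}$ ($O{\left(m \right)} = 4 \left(\left(m^{2} - 17 m\right) + m\right) = 4 \left(m^{2} - 16 m\right) = - 64 m + 4 m^{2}$)
$\left(-14 + O{\left(-15 \right)}\right) + 287 = \left(-14 + 4 \left(-15\right) \left(-16 - 15\right)\right) + 287 = \left(-14 + 4 \left(-15\right) \left(-31\right)\right) + 287 = \left(-14 + 1860\right) + 287 = 1846 + 287 = 2133$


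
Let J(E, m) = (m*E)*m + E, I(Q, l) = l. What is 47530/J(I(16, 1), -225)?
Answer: 23765/25313 ≈ 0.93885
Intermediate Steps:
J(E, m) = E + E*m² (J(E, m) = (E*m)*m + E = E*m² + E = E + E*m²)
47530/J(I(16, 1), -225) = 47530/((1*(1 + (-225)²))) = 47530/((1*(1 + 50625))) = 47530/((1*50626)) = 47530/50626 = 47530*(1/50626) = 23765/25313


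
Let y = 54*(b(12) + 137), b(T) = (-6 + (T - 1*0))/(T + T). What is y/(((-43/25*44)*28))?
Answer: -370575/105952 ≈ -3.4976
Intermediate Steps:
b(T) = (-6 + T)/(2*T) (b(T) = (-6 + (T + 0))/((2*T)) = (-6 + T)*(1/(2*T)) = (-6 + T)/(2*T))
y = 14823/2 (y = 54*((1/2)*(-6 + 12)/12 + 137) = 54*((1/2)*(1/12)*6 + 137) = 54*(1/4 + 137) = 54*(549/4) = 14823/2 ≈ 7411.5)
y/(((-43/25*44)*28)) = 14823/(2*(((-43/25*44)*28))) = 14823/(2*(((-43*1/25*44)*28))) = 14823/(2*((-43/25*44*28))) = 14823/(2*((-1892/25*28))) = 14823/(2*(-52976/25)) = (14823/2)*(-25/52976) = -370575/105952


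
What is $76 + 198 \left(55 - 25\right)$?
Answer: $6016$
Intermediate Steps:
$76 + 198 \left(55 - 25\right) = 76 + 198 \cdot 30 = 76 + 5940 = 6016$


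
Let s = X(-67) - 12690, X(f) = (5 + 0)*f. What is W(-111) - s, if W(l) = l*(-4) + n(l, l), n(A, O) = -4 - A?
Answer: 13576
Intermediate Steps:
X(f) = 5*f
W(l) = -4 - 5*l (W(l) = l*(-4) + (-4 - l) = -4*l + (-4 - l) = -4 - 5*l)
s = -13025 (s = 5*(-67) - 12690 = -335 - 12690 = -13025)
W(-111) - s = (-4 - 5*(-111)) - 1*(-13025) = (-4 + 555) + 13025 = 551 + 13025 = 13576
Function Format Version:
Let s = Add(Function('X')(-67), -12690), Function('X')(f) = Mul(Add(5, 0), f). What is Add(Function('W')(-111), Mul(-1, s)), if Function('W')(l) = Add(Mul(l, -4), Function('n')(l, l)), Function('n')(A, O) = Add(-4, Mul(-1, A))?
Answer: 13576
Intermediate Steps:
Function('X')(f) = Mul(5, f)
Function('W')(l) = Add(-4, Mul(-5, l)) (Function('W')(l) = Add(Mul(l, -4), Add(-4, Mul(-1, l))) = Add(Mul(-4, l), Add(-4, Mul(-1, l))) = Add(-4, Mul(-5, l)))
s = -13025 (s = Add(Mul(5, -67), -12690) = Add(-335, -12690) = -13025)
Add(Function('W')(-111), Mul(-1, s)) = Add(Add(-4, Mul(-5, -111)), Mul(-1, -13025)) = Add(Add(-4, 555), 13025) = Add(551, 13025) = 13576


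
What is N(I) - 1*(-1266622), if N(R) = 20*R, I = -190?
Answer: 1262822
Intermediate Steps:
N(I) - 1*(-1266622) = 20*(-190) - 1*(-1266622) = -3800 + 1266622 = 1262822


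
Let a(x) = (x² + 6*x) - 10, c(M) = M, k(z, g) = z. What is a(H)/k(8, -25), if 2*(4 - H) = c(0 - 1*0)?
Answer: 15/4 ≈ 3.7500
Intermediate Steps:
H = 4 (H = 4 - (0 - 1*0)/2 = 4 - (0 + 0)/2 = 4 - ½*0 = 4 + 0 = 4)
a(x) = -10 + x² + 6*x
a(H)/k(8, -25) = (-10 + 4² + 6*4)/8 = (-10 + 16 + 24)*(⅛) = 30*(⅛) = 15/4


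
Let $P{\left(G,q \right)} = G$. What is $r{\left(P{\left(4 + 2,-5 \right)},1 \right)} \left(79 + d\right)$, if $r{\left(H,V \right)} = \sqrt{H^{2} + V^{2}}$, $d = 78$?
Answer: $157 \sqrt{37} \approx 954.99$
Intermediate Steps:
$r{\left(P{\left(4 + 2,-5 \right)},1 \right)} \left(79 + d\right) = \sqrt{\left(4 + 2\right)^{2} + 1^{2}} \left(79 + 78\right) = \sqrt{6^{2} + 1} \cdot 157 = \sqrt{36 + 1} \cdot 157 = \sqrt{37} \cdot 157 = 157 \sqrt{37}$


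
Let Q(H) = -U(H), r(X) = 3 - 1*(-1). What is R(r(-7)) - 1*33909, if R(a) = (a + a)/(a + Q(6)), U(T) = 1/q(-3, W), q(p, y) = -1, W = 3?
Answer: -169537/5 ≈ -33907.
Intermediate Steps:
r(X) = 4 (r(X) = 3 + 1 = 4)
U(T) = -1 (U(T) = 1/(-1) = -1)
Q(H) = 1 (Q(H) = -1*(-1) = 1)
R(a) = 2*a/(1 + a) (R(a) = (a + a)/(a + 1) = (2*a)/(1 + a) = 2*a/(1 + a))
R(r(-7)) - 1*33909 = 2*4/(1 + 4) - 1*33909 = 2*4/5 - 33909 = 2*4*(⅕) - 33909 = 8/5 - 33909 = -169537/5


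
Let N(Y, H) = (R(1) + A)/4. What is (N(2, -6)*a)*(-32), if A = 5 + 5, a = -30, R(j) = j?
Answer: 2640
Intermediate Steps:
A = 10
N(Y, H) = 11/4 (N(Y, H) = (1 + 10)/4 = 11*(¼) = 11/4)
(N(2, -6)*a)*(-32) = ((11/4)*(-30))*(-32) = -165/2*(-32) = 2640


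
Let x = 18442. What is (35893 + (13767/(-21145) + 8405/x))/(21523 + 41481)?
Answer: 13996617771081/24568793494360 ≈ 0.56969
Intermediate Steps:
(35893 + (13767/(-21145) + 8405/x))/(21523 + 41481) = (35893 + (13767/(-21145) + 8405/18442))/(21523 + 41481) = (35893 + (13767*(-1/21145) + 8405*(1/18442)))/63004 = (35893 + (-13767/21145 + 8405/18442))*(1/63004) = (35893 - 76167289/389956090)*(1/63004) = (13996617771081/389956090)*(1/63004) = 13996617771081/24568793494360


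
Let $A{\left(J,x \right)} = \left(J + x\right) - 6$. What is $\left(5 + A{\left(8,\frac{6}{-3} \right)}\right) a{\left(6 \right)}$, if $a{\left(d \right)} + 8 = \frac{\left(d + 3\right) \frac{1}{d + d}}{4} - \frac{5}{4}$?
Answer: $- \frac{725}{16} \approx -45.313$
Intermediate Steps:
$A{\left(J,x \right)} = -6 + J + x$
$a{\left(d \right)} = - \frac{37}{4} + \frac{3 + d}{8 d}$ ($a{\left(d \right)} = -8 + \left(\frac{\left(d + 3\right) \frac{1}{d + d}}{4} - \frac{5}{4}\right) = -8 + \left(\frac{3 + d}{2 d} \frac{1}{4} - \frac{5}{4}\right) = -8 - \left(\frac{5}{4} - \frac{3 + d}{8 d}\right) = - \frac{37}{4} + \frac{3 + d}{8 d}$)
$\left(5 + A{\left(8,\frac{6}{-3} \right)}\right) a{\left(6 \right)} = \left(5 + \left(-6 + 8 + \frac{6}{-3}\right)\right) \frac{3 - 438}{8 \cdot 6} = \left(5 + \left(-6 + 8 + 6 \left(- \frac{1}{3}\right)\right)\right) \frac{1}{8} \cdot \frac{1}{6} \left(3 - 438\right) = \left(5 - 0\right) \frac{1}{8} \cdot \frac{1}{6} \left(-435\right) = \left(5 + 0\right) \left(- \frac{145}{16}\right) = 5 \left(- \frac{145}{16}\right) = - \frac{725}{16}$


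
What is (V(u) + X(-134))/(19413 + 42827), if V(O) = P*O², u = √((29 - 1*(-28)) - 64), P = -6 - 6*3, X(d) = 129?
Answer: 297/62240 ≈ 0.0047719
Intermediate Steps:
P = -24 (P = -6 - 18 = -24)
u = I*√7 (u = √((29 + 28) - 64) = √(57 - 64) = √(-7) = I*√7 ≈ 2.6458*I)
V(O) = -24*O²
(V(u) + X(-134))/(19413 + 42827) = (-24*(I*√7)² + 129)/(19413 + 42827) = (-24*(-7) + 129)/62240 = (168 + 129)*(1/62240) = 297*(1/62240) = 297/62240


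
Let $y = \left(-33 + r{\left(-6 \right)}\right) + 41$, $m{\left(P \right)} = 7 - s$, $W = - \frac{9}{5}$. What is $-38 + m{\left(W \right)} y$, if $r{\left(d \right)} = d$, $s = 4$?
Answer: $-32$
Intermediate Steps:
$W = - \frac{9}{5}$ ($W = \left(-9\right) \frac{1}{5} = - \frac{9}{5} \approx -1.8$)
$m{\left(P \right)} = 3$ ($m{\left(P \right)} = 7 - 4 = 3$)
$y = 2$ ($y = \left(-33 - 6\right) + 41 = -39 + 41 = 2$)
$-38 + m{\left(W \right)} y = -38 + 3 \cdot 2 = -38 + 6 = -32$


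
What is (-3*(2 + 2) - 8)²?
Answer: 400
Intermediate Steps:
(-3*(2 + 2) - 8)² = (-3*4 - 8)² = (-12 - 8)² = (-20)² = 400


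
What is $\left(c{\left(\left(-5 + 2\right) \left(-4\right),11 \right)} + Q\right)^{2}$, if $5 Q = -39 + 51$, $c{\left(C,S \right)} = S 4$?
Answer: $\frac{53824}{25} \approx 2153.0$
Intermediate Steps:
$c{\left(C,S \right)} = 4 S$
$Q = \frac{12}{5}$ ($Q = \frac{-39 + 51}{5} = \frac{1}{5} \cdot 12 = \frac{12}{5} \approx 2.4$)
$\left(c{\left(\left(-5 + 2\right) \left(-4\right),11 \right)} + Q\right)^{2} = \left(4 \cdot 11 + \frac{12}{5}\right)^{2} = \left(44 + \frac{12}{5}\right)^{2} = \left(\frac{232}{5}\right)^{2} = \frac{53824}{25}$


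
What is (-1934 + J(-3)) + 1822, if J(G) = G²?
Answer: -103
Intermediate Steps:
(-1934 + J(-3)) + 1822 = (-1934 + (-3)²) + 1822 = (-1934 + 9) + 1822 = -1925 + 1822 = -103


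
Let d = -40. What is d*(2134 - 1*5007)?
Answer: 114920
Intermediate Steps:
d*(2134 - 1*5007) = -40*(2134 - 1*5007) = -40*(2134 - 5007) = -40*(-2873) = 114920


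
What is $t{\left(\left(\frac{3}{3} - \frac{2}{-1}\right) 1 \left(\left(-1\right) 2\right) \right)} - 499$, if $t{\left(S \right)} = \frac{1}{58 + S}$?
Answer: $- \frac{25947}{52} \approx -498.98$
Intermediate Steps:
$t{\left(\left(\frac{3}{3} - \frac{2}{-1}\right) 1 \left(\left(-1\right) 2\right) \right)} - 499 = \frac{1}{58 + \left(\frac{3}{3} - \frac{2}{-1}\right) 1 \left(\left(-1\right) 2\right)} - 499 = \frac{1}{58 + \left(3 \cdot \frac{1}{3} - -2\right) 1 \left(-2\right)} - 499 = \frac{1}{58 + \left(1 + 2\right) 1 \left(-2\right)} - 499 = \frac{1}{58 + 3 \cdot 1 \left(-2\right)} - 499 = \frac{1}{58 + 3 \left(-2\right)} - 499 = \frac{1}{58 - 6} - 499 = \frac{1}{52} - 499 = - \frac{25947}{52}$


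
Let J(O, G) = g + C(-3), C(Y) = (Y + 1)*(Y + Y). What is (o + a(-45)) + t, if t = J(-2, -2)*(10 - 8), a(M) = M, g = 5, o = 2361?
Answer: 2350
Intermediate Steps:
C(Y) = 2*Y*(1 + Y) (C(Y) = (1 + Y)*(2*Y) = 2*Y*(1 + Y))
J(O, G) = 17 (J(O, G) = 5 + 2*(-3)*(1 - 3) = 5 + 2*(-3)*(-2) = 5 + 12 = 17)
t = 34 (t = 17*(10 - 8) = 17*2 = 34)
(o + a(-45)) + t = (2361 - 45) + 34 = 2316 + 34 = 2350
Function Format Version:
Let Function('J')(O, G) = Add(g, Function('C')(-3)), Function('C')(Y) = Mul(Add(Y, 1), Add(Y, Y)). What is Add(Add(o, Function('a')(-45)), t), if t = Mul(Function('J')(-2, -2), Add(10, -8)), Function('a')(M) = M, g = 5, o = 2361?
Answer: 2350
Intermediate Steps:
Function('C')(Y) = Mul(2, Y, Add(1, Y)) (Function('C')(Y) = Mul(Add(1, Y), Mul(2, Y)) = Mul(2, Y, Add(1, Y)))
Function('J')(O, G) = 17 (Function('J')(O, G) = Add(5, Mul(2, -3, Add(1, -3))) = Add(5, Mul(2, -3, -2)) = Add(5, 12) = 17)
t = 34 (t = Mul(17, Add(10, -8)) = Mul(17, 2) = 34)
Add(Add(o, Function('a')(-45)), t) = Add(Add(2361, -45), 34) = Add(2316, 34) = 2350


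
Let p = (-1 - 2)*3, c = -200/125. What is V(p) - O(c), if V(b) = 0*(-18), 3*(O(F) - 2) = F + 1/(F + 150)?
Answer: -16349/11130 ≈ -1.4689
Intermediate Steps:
c = -8/5 (c = -200*1/125 = -8/5 ≈ -1.6000)
p = -9 (p = -3*3 = -9)
O(F) = 2 + F/3 + 1/(3*(150 + F)) (O(F) = 2 + (F + 1/(F + 150))/3 = 2 + (F + 1/(150 + F))/3 = 2 + (F/3 + 1/(3*(150 + F))) = 2 + F/3 + 1/(3*(150 + F)))
V(b) = 0
V(p) - O(c) = 0 - (901 + (-8/5)² + 156*(-8/5))/(3*(150 - 8/5)) = 0 - (901 + 64/25 - 1248/5)/(3*742/5) = 0 - 5*16349/(3*742*25) = 0 - 1*16349/11130 = 0 - 16349/11130 = -16349/11130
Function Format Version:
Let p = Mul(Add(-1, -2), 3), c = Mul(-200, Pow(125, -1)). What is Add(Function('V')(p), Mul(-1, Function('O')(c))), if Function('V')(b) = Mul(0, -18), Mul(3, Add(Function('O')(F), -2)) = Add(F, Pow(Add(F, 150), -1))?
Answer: Rational(-16349, 11130) ≈ -1.4689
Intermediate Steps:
c = Rational(-8, 5) (c = Mul(-200, Rational(1, 125)) = Rational(-8, 5) ≈ -1.6000)
p = -9 (p = Mul(-3, 3) = -9)
Function('O')(F) = Add(2, Mul(Rational(1, 3), F), Mul(Rational(1, 3), Pow(Add(150, F), -1))) (Function('O')(F) = Add(2, Mul(Rational(1, 3), Add(F, Pow(Add(F, 150), -1)))) = Add(2, Mul(Rational(1, 3), Add(F, Pow(Add(150, F), -1)))) = Add(2, Add(Mul(Rational(1, 3), F), Mul(Rational(1, 3), Pow(Add(150, F), -1)))) = Add(2, Mul(Rational(1, 3), F), Mul(Rational(1, 3), Pow(Add(150, F), -1))))
Function('V')(b) = 0
Add(Function('V')(p), Mul(-1, Function('O')(c))) = Add(0, Mul(-1, Mul(Rational(1, 3), Pow(Add(150, Rational(-8, 5)), -1), Add(901, Pow(Rational(-8, 5), 2), Mul(156, Rational(-8, 5)))))) = Add(0, Mul(-1, Mul(Rational(1, 3), Pow(Rational(742, 5), -1), Add(901, Rational(64, 25), Rational(-1248, 5))))) = Add(0, Mul(-1, Mul(Rational(1, 3), Rational(5, 742), Rational(16349, 25)))) = Add(0, Mul(-1, Rational(16349, 11130))) = Add(0, Rational(-16349, 11130)) = Rational(-16349, 11130)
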